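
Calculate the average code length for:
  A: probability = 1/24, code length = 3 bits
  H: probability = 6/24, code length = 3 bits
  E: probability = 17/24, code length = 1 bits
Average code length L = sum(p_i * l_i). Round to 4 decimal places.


Weighted contributions p_i * l_i:
  A: (1/24) * 3 = 3/24
  H: (6/24) * 3 = 18/24
  E: (17/24) * 1 = 17/24
Sum = (3 + 18 + 17)/24 = 38/24

L = 38/24 = 1.5833 bits/symbol


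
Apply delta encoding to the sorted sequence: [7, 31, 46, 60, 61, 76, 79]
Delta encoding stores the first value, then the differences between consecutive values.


First value: 7
Deltas:
  31 - 7 = 24
  46 - 31 = 15
  60 - 46 = 14
  61 - 60 = 1
  76 - 61 = 15
  79 - 76 = 3


Delta encoded: [7, 24, 15, 14, 1, 15, 3]


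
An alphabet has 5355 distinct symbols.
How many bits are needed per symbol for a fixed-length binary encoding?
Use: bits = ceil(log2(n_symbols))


log2(5355) = 12.3867
Bracket: 2^12 = 4096 < 5355 <= 2^13 = 8192
So ceil(log2(5355)) = 13

bits = ceil(log2(5355)) = ceil(12.3867) = 13 bits


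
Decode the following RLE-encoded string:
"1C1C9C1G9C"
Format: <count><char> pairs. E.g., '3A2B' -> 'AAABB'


Expanding each <count><char> pair:
  1C -> 'C'
  1C -> 'C'
  9C -> 'CCCCCCCCC'
  1G -> 'G'
  9C -> 'CCCCCCCCC'

Decoded = CCCCCCCCCCCGCCCCCCCCC


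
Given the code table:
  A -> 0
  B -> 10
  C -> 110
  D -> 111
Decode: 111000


Decoding:
111 -> D
0 -> A
0 -> A
0 -> A


Result: DAAA


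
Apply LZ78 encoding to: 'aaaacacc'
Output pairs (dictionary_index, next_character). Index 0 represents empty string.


LZ78 encoding steps:
Dictionary: {0: ''}
Step 1: w='' (idx 0), next='a' -> output (0, 'a'), add 'a' as idx 1
Step 2: w='a' (idx 1), next='a' -> output (1, 'a'), add 'aa' as idx 2
Step 3: w='a' (idx 1), next='c' -> output (1, 'c'), add 'ac' as idx 3
Step 4: w='ac' (idx 3), next='c' -> output (3, 'c'), add 'acc' as idx 4


Encoded: [(0, 'a'), (1, 'a'), (1, 'c'), (3, 'c')]


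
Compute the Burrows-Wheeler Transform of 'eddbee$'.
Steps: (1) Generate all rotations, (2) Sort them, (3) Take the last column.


Rotations (sorted):
  0: $eddbee -> last char: e
  1: bee$edd -> last char: d
  2: dbee$ed -> last char: d
  3: ddbee$e -> last char: e
  4: e$eddbe -> last char: e
  5: eddbee$ -> last char: $
  6: ee$eddb -> last char: b


BWT = eddee$b


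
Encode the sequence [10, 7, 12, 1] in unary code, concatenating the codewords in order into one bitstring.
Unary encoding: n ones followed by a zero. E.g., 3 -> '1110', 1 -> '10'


Encode each number as n ones followed by a terminating 0:
  10 -> 11111111110 (11 bits)
  7 -> 11111110 (8 bits)
  12 -> 1111111111110 (13 bits)
  1 -> 10 (2 bits)
Total length = 11 + 8 + 13 + 2 = 34 bits.

Unary([10, 7, 12, 1]) = 1111111111011111110111111111111010 (34 bits)


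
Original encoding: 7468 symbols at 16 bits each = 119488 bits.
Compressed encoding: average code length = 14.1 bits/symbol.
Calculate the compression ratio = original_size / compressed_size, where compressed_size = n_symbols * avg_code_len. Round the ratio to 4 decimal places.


original_size = n_symbols * orig_bits = 7468 * 16 = 119488 bits
compressed_size = n_symbols * avg_code_len = 7468 * 14.1 = 105298.8 bits
ratio = original_size / compressed_size = 119488 / 105298.8 = 1.1348

Compression ratio = 1.1348


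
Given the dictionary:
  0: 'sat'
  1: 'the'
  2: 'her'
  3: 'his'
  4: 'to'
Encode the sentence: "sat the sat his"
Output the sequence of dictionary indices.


Look up each word in the dictionary:
  'sat' -> 0
  'the' -> 1
  'sat' -> 0
  'his' -> 3

Encoded: [0, 1, 0, 3]


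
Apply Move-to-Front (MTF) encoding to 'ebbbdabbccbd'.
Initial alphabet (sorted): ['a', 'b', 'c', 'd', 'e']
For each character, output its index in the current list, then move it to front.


MTF encoding:
'e': index 4 in ['a', 'b', 'c', 'd', 'e'] -> ['e', 'a', 'b', 'c', 'd']
'b': index 2 in ['e', 'a', 'b', 'c', 'd'] -> ['b', 'e', 'a', 'c', 'd']
'b': index 0 in ['b', 'e', 'a', 'c', 'd'] -> ['b', 'e', 'a', 'c', 'd']
'b': index 0 in ['b', 'e', 'a', 'c', 'd'] -> ['b', 'e', 'a', 'c', 'd']
'd': index 4 in ['b', 'e', 'a', 'c', 'd'] -> ['d', 'b', 'e', 'a', 'c']
'a': index 3 in ['d', 'b', 'e', 'a', 'c'] -> ['a', 'd', 'b', 'e', 'c']
'b': index 2 in ['a', 'd', 'b', 'e', 'c'] -> ['b', 'a', 'd', 'e', 'c']
'b': index 0 in ['b', 'a', 'd', 'e', 'c'] -> ['b', 'a', 'd', 'e', 'c']
'c': index 4 in ['b', 'a', 'd', 'e', 'c'] -> ['c', 'b', 'a', 'd', 'e']
'c': index 0 in ['c', 'b', 'a', 'd', 'e'] -> ['c', 'b', 'a', 'd', 'e']
'b': index 1 in ['c', 'b', 'a', 'd', 'e'] -> ['b', 'c', 'a', 'd', 'e']
'd': index 3 in ['b', 'c', 'a', 'd', 'e'] -> ['d', 'b', 'c', 'a', 'e']


Output: [4, 2, 0, 0, 4, 3, 2, 0, 4, 0, 1, 3]


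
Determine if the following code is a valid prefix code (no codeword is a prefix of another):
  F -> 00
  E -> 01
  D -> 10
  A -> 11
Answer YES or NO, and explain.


Checking each pair (does one codeword prefix another?):
  F='00' vs E='01': no prefix
  F='00' vs D='10': no prefix
  F='00' vs A='11': no prefix
  E='01' vs F='00': no prefix
  E='01' vs D='10': no prefix
  E='01' vs A='11': no prefix
  D='10' vs F='00': no prefix
  D='10' vs E='01': no prefix
  D='10' vs A='11': no prefix
  A='11' vs F='00': no prefix
  A='11' vs E='01': no prefix
  A='11' vs D='10': no prefix
No violation found over all pairs.

YES -- this is a valid prefix code. No codeword is a prefix of any other codeword.


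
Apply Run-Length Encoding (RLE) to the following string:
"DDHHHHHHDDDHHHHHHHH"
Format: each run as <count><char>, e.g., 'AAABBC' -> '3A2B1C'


Scanning runs left to right:
  i=0: run of 'D' x 2 -> '2D'
  i=2: run of 'H' x 6 -> '6H'
  i=8: run of 'D' x 3 -> '3D'
  i=11: run of 'H' x 8 -> '8H'

RLE = 2D6H3D8H


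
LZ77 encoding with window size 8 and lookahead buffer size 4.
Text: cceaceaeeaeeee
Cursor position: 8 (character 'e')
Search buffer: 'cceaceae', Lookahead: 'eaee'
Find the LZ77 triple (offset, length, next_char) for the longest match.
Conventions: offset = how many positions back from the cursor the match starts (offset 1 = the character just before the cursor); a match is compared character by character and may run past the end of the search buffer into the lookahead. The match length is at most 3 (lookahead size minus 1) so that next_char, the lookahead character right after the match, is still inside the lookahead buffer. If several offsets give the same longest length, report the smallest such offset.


Try each offset into the search buffer:
  offset=1 (pos 7, char 'e'): match length 1
  offset=2 (pos 6, char 'a'): match length 0
  offset=3 (pos 5, char 'e'): match length 3
  offset=4 (pos 4, char 'c'): match length 0
  offset=5 (pos 3, char 'a'): match length 0
  offset=6 (pos 2, char 'e'): match length 2
  offset=7 (pos 1, char 'c'): match length 0
  offset=8 (pos 0, char 'c'): match length 0
Longest match has length 3 at offset 3.
next_char = character at position 8 + 3 = 11 -> 'e'

Best match: offset=3, length=3 (matching 'eae' starting at position 5)
LZ77 triple: (3, 3, 'e')


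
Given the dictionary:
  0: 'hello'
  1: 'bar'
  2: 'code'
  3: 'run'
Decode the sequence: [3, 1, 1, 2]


Look up each index in the dictionary:
  3 -> 'run'
  1 -> 'bar'
  1 -> 'bar'
  2 -> 'code'

Decoded: "run bar bar code"


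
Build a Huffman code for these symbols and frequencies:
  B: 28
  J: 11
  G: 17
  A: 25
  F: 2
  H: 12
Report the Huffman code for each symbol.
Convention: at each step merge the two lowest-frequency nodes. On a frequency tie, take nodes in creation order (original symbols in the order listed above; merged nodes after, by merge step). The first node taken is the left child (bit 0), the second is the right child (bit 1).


Huffman tree construction:
Step 1: Merge F(2) + J(11) = 13
Step 2: Merge H(12) + (F+J)(13) = 25
Step 3: Merge G(17) + A(25) = 42
Step 4: Merge (H+(F+J))(25) + B(28) = 53
Step 5: Merge (G+A)(42) + ((H+(F+J))+B)(53) = 95
Read each symbol's code off the tree from the root (left child = 0, right child = 1).

Codes:
  B: 11 (length 2)
  J: 1011 (length 4)
  G: 00 (length 2)
  A: 01 (length 2)
  F: 1010 (length 4)
  H: 100 (length 3)
Average code length: 228/95 = 2.4000 bits/symbol


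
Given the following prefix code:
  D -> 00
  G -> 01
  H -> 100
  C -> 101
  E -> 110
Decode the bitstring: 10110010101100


Decoding step by step:
Bits 101 -> C
Bits 100 -> H
Bits 101 -> C
Bits 01 -> G
Bits 100 -> H


Decoded message: CHCGH


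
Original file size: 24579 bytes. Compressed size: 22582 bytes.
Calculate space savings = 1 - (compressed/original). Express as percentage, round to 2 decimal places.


ratio = compressed/original = 22582/24579 = 0.918752
savings = 1 - ratio = 1 - 0.918752 = 0.081248
as a percentage: 0.081248 * 100 = 8.12%

Space savings = 1 - 22582/24579 = 8.12%


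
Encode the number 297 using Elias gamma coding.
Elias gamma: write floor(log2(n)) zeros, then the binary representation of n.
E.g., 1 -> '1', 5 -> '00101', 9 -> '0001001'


num_bits = floor(log2(297)) + 1 = 9
leading_zeros = num_bits - 1 = 8
binary(297) = 100101001

Elias gamma(297) = '00000000' + '100101001' = 00000000100101001 (17 bits)


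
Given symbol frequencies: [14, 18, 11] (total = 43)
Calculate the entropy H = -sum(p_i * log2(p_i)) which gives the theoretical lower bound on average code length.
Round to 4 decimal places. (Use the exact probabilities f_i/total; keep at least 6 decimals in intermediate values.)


Per-symbol terms -p_i * log2(p_i) with p_i = f_i/43:
  p = 14/43 = 0.325581: log2(p) = -1.618910, -p*log2(p) = 0.527087
  p = 18/43 = 0.418605: log2(p) = -1.256340, -p*log2(p) = 0.525910
  p = 11/43 = 0.255814: log2(p) = -1.966833, -p*log2(p) = 0.503143
H = 0.527087 + 0.525910 + 0.503143 = 1.556140

H = 1.5561 bits/symbol


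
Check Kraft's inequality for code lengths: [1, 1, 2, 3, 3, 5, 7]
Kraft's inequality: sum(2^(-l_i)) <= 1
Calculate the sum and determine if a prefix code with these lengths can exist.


Sum = 2^(-1) + 2^(-1) + 2^(-2) + 2^(-3) + 2^(-3) + 2^(-5) + 2^(-7)
    = 0.5 + 0.5 + 0.25 + 0.125 + 0.125 + 0.03125 + 0.0078125
    = 197/128 = 1.5390625
Since 1.5390625 > 1, Kraft's inequality is NOT satisfied.
A prefix code with these lengths CANNOT exist.

Kraft sum = 1.5390625. Not satisfied.


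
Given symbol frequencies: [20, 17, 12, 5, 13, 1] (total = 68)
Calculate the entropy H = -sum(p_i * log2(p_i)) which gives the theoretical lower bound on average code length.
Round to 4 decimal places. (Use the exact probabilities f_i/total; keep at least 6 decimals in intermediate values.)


Per-symbol terms -p_i * log2(p_i) with p_i = f_i/68:
  p = 20/68 = 0.294118: log2(p) = -1.765535, -p*log2(p) = 0.519275
  p = 17/68 = 0.250000: log2(p) = -2.000000, -p*log2(p) = 0.500000
  p = 12/68 = 0.176471: log2(p) = -2.502500, -p*log2(p) = 0.441618
  p = 5/68 = 0.073529: log2(p) = -3.765535, -p*log2(p) = 0.276878
  p = 13/68 = 0.191176: log2(p) = -2.387023, -p*log2(p) = 0.456343
  p = 1/68 = 0.014706: log2(p) = -6.087463, -p*log2(p) = 0.089522
H = 0.519275 + 0.500000 + 0.441618 + 0.276878 + 0.456343 + 0.089522 = 2.283636

H = 2.2836 bits/symbol


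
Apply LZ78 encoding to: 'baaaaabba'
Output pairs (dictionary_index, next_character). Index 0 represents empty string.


LZ78 encoding steps:
Dictionary: {0: ''}
Step 1: w='' (idx 0), next='b' -> output (0, 'b'), add 'b' as idx 1
Step 2: w='' (idx 0), next='a' -> output (0, 'a'), add 'a' as idx 2
Step 3: w='a' (idx 2), next='a' -> output (2, 'a'), add 'aa' as idx 3
Step 4: w='aa' (idx 3), next='b' -> output (3, 'b'), add 'aab' as idx 4
Step 5: w='b' (idx 1), next='a' -> output (1, 'a'), add 'ba' as idx 5


Encoded: [(0, 'b'), (0, 'a'), (2, 'a'), (3, 'b'), (1, 'a')]


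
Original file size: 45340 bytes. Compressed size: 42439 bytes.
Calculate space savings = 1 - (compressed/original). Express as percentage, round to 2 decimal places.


ratio = compressed/original = 42439/45340 = 0.936017
savings = 1 - ratio = 1 - 0.936017 = 0.063983
as a percentage: 0.063983 * 100 = 6.4%

Space savings = 1 - 42439/45340 = 6.4%


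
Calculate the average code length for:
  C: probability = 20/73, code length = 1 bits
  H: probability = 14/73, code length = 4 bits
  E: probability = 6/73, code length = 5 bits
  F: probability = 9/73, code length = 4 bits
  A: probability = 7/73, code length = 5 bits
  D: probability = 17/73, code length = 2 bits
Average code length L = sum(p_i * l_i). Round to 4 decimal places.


Weighted contributions p_i * l_i:
  C: (20/73) * 1 = 20/73
  H: (14/73) * 4 = 56/73
  E: (6/73) * 5 = 30/73
  F: (9/73) * 4 = 36/73
  A: (7/73) * 5 = 35/73
  D: (17/73) * 2 = 34/73
Sum = (20 + 56 + 30 + 36 + 35 + 34)/73 = 211/73

L = 211/73 = 2.8904 bits/symbol


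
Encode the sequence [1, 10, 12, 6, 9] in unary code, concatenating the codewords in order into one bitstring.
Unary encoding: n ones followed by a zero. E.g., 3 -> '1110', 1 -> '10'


Encode each number as n ones followed by a terminating 0:
  1 -> 10 (2 bits)
  10 -> 11111111110 (11 bits)
  12 -> 1111111111110 (13 bits)
  6 -> 1111110 (7 bits)
  9 -> 1111111110 (10 bits)
Total length = 2 + 11 + 13 + 7 + 10 = 43 bits.

Unary([1, 10, 12, 6, 9]) = 1011111111110111111111111011111101111111110 (43 bits)


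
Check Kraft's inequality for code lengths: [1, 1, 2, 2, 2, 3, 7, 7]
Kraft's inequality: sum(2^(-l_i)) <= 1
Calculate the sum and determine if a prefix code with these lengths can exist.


Sum = 2^(-1) + 2^(-1) + 2^(-2) + 2^(-2) + 2^(-2) + 2^(-3) + 2^(-7) + 2^(-7)
    = 0.5 + 0.5 + 0.25 + 0.25 + 0.25 + 0.125 + 0.0078125 + 0.0078125
    = 242/128 = 1.890625
Since 1.890625 > 1, Kraft's inequality is NOT satisfied.
A prefix code with these lengths CANNOT exist.

Kraft sum = 1.890625. Not satisfied.


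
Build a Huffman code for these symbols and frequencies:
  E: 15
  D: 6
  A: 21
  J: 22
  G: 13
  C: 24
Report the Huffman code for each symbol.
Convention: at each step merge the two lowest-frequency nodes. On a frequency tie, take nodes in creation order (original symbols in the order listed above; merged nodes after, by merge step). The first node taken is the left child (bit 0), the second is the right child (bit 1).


Huffman tree construction:
Step 1: Merge D(6) + G(13) = 19
Step 2: Merge E(15) + (D+G)(19) = 34
Step 3: Merge A(21) + J(22) = 43
Step 4: Merge C(24) + (E+(D+G))(34) = 58
Step 5: Merge (A+J)(43) + (C+(E+(D+G)))(58) = 101
Read each symbol's code off the tree from the root (left child = 0, right child = 1).

Codes:
  E: 110 (length 3)
  D: 1110 (length 4)
  A: 00 (length 2)
  J: 01 (length 2)
  G: 1111 (length 4)
  C: 10 (length 2)
Average code length: 255/101 = 2.5248 bits/symbol


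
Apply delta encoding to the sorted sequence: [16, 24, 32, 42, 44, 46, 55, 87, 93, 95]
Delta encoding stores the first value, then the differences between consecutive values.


First value: 16
Deltas:
  24 - 16 = 8
  32 - 24 = 8
  42 - 32 = 10
  44 - 42 = 2
  46 - 44 = 2
  55 - 46 = 9
  87 - 55 = 32
  93 - 87 = 6
  95 - 93 = 2


Delta encoded: [16, 8, 8, 10, 2, 2, 9, 32, 6, 2]


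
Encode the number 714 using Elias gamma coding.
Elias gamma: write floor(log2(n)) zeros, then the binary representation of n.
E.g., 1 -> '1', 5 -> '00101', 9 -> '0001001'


num_bits = floor(log2(714)) + 1 = 10
leading_zeros = num_bits - 1 = 9
binary(714) = 1011001010

Elias gamma(714) = '000000000' + '1011001010' = 0000000001011001010 (19 bits)


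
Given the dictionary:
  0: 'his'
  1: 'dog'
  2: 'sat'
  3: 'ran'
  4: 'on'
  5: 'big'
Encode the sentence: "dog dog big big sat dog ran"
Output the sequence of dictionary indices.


Look up each word in the dictionary:
  'dog' -> 1
  'dog' -> 1
  'big' -> 5
  'big' -> 5
  'sat' -> 2
  'dog' -> 1
  'ran' -> 3

Encoded: [1, 1, 5, 5, 2, 1, 3]


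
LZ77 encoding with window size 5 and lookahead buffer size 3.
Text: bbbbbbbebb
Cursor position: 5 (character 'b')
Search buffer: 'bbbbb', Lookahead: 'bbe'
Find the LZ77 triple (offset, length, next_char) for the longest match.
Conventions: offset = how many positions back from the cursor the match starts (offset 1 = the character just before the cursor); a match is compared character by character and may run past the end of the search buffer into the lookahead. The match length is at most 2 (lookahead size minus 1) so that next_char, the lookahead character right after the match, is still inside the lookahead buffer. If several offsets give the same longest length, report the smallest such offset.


Try each offset into the search buffer:
  offset=1 (pos 4, char 'b'): match length 2
  offset=2 (pos 3, char 'b'): match length 2
  offset=3 (pos 2, char 'b'): match length 2
  offset=4 (pos 1, char 'b'): match length 2
  offset=5 (pos 0, char 'b'): match length 2
Longest match has length 2, found at offsets 1, 2, 3, 4, 5; take the smallest, offset 1.
next_char = character at position 5 + 2 = 7 -> 'e'

Best match: offset=1, length=2 (matching 'bb' starting at position 4)
LZ77 triple: (1, 2, 'e')


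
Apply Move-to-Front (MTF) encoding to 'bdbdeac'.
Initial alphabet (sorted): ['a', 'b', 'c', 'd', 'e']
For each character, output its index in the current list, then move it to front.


MTF encoding:
'b': index 1 in ['a', 'b', 'c', 'd', 'e'] -> ['b', 'a', 'c', 'd', 'e']
'd': index 3 in ['b', 'a', 'c', 'd', 'e'] -> ['d', 'b', 'a', 'c', 'e']
'b': index 1 in ['d', 'b', 'a', 'c', 'e'] -> ['b', 'd', 'a', 'c', 'e']
'd': index 1 in ['b', 'd', 'a', 'c', 'e'] -> ['d', 'b', 'a', 'c', 'e']
'e': index 4 in ['d', 'b', 'a', 'c', 'e'] -> ['e', 'd', 'b', 'a', 'c']
'a': index 3 in ['e', 'd', 'b', 'a', 'c'] -> ['a', 'e', 'd', 'b', 'c']
'c': index 4 in ['a', 'e', 'd', 'b', 'c'] -> ['c', 'a', 'e', 'd', 'b']


Output: [1, 3, 1, 1, 4, 3, 4]


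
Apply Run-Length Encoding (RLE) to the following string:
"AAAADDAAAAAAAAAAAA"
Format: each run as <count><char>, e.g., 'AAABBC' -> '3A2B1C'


Scanning runs left to right:
  i=0: run of 'A' x 4 -> '4A'
  i=4: run of 'D' x 2 -> '2D'
  i=6: run of 'A' x 12 -> '12A'

RLE = 4A2D12A


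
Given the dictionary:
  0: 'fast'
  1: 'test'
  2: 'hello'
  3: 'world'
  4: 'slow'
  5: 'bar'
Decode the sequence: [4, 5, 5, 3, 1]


Look up each index in the dictionary:
  4 -> 'slow'
  5 -> 'bar'
  5 -> 'bar'
  3 -> 'world'
  1 -> 'test'

Decoded: "slow bar bar world test"


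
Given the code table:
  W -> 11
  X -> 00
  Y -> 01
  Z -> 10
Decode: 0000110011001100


Decoding:
00 -> X
00 -> X
11 -> W
00 -> X
11 -> W
00 -> X
11 -> W
00 -> X


Result: XXWXWXWX


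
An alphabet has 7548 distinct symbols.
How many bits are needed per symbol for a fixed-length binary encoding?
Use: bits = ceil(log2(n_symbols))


log2(7548) = 12.8819
Bracket: 2^12 = 4096 < 7548 <= 2^13 = 8192
So ceil(log2(7548)) = 13

bits = ceil(log2(7548)) = ceil(12.8819) = 13 bits


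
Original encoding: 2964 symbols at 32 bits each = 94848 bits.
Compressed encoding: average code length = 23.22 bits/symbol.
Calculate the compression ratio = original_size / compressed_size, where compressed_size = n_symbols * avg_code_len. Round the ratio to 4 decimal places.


original_size = n_symbols * orig_bits = 2964 * 32 = 94848 bits
compressed_size = n_symbols * avg_code_len = 2964 * 23.22 = 68824.08 bits
ratio = original_size / compressed_size = 94848 / 68824.08 = 1.3781

Compression ratio = 1.3781


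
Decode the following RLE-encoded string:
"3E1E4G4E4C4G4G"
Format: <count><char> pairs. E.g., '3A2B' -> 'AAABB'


Expanding each <count><char> pair:
  3E -> 'EEE'
  1E -> 'E'
  4G -> 'GGGG'
  4E -> 'EEEE'
  4C -> 'CCCC'
  4G -> 'GGGG'
  4G -> 'GGGG'

Decoded = EEEEGGGGEEEECCCCGGGGGGGG


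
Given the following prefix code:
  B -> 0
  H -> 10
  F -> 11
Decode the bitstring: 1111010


Decoding step by step:
Bits 11 -> F
Bits 11 -> F
Bits 0 -> B
Bits 10 -> H


Decoded message: FFBH


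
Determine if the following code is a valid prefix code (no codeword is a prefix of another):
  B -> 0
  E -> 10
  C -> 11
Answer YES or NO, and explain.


Checking each pair (does one codeword prefix another?):
  B='0' vs E='10': no prefix
  B='0' vs C='11': no prefix
  E='10' vs B='0': no prefix
  E='10' vs C='11': no prefix
  C='11' vs B='0': no prefix
  C='11' vs E='10': no prefix
No violation found over all pairs.

YES -- this is a valid prefix code. No codeword is a prefix of any other codeword.


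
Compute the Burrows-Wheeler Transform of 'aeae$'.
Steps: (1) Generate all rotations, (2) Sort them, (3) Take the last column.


Rotations (sorted):
  0: $aeae -> last char: e
  1: ae$ae -> last char: e
  2: aeae$ -> last char: $
  3: e$aea -> last char: a
  4: eae$a -> last char: a


BWT = ee$aa


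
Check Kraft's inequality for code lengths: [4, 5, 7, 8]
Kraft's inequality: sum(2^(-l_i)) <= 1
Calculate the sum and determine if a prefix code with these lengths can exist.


Sum = 2^(-4) + 2^(-5) + 2^(-7) + 2^(-8)
    = 0.0625 + 0.03125 + 0.0078125 + 0.00390625
    = 27/256 = 0.10546875
Since 0.10546875 <= 1, Kraft's inequality IS satisfied.
A prefix code with these lengths CAN exist.

Kraft sum = 0.10546875. Satisfied.


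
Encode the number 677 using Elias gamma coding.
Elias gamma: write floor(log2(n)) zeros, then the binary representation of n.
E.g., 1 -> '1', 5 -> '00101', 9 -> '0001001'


num_bits = floor(log2(677)) + 1 = 10
leading_zeros = num_bits - 1 = 9
binary(677) = 1010100101

Elias gamma(677) = '000000000' + '1010100101' = 0000000001010100101 (19 bits)


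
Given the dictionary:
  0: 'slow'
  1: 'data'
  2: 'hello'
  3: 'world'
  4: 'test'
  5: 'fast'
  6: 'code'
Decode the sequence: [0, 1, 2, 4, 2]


Look up each index in the dictionary:
  0 -> 'slow'
  1 -> 'data'
  2 -> 'hello'
  4 -> 'test'
  2 -> 'hello'

Decoded: "slow data hello test hello"


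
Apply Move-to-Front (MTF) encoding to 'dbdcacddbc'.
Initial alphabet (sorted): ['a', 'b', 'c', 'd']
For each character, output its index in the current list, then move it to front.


MTF encoding:
'd': index 3 in ['a', 'b', 'c', 'd'] -> ['d', 'a', 'b', 'c']
'b': index 2 in ['d', 'a', 'b', 'c'] -> ['b', 'd', 'a', 'c']
'd': index 1 in ['b', 'd', 'a', 'c'] -> ['d', 'b', 'a', 'c']
'c': index 3 in ['d', 'b', 'a', 'c'] -> ['c', 'd', 'b', 'a']
'a': index 3 in ['c', 'd', 'b', 'a'] -> ['a', 'c', 'd', 'b']
'c': index 1 in ['a', 'c', 'd', 'b'] -> ['c', 'a', 'd', 'b']
'd': index 2 in ['c', 'a', 'd', 'b'] -> ['d', 'c', 'a', 'b']
'd': index 0 in ['d', 'c', 'a', 'b'] -> ['d', 'c', 'a', 'b']
'b': index 3 in ['d', 'c', 'a', 'b'] -> ['b', 'd', 'c', 'a']
'c': index 2 in ['b', 'd', 'c', 'a'] -> ['c', 'b', 'd', 'a']


Output: [3, 2, 1, 3, 3, 1, 2, 0, 3, 2]


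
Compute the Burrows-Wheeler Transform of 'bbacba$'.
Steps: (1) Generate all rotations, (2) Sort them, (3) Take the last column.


Rotations (sorted):
  0: $bbacba -> last char: a
  1: a$bbacb -> last char: b
  2: acba$bb -> last char: b
  3: ba$bbac -> last char: c
  4: bacba$b -> last char: b
  5: bbacba$ -> last char: $
  6: cba$bba -> last char: a


BWT = abbcb$a


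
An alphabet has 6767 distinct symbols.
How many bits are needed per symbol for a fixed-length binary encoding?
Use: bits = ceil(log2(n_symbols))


log2(6767) = 12.7243
Bracket: 2^12 = 4096 < 6767 <= 2^13 = 8192
So ceil(log2(6767)) = 13

bits = ceil(log2(6767)) = ceil(12.7243) = 13 bits


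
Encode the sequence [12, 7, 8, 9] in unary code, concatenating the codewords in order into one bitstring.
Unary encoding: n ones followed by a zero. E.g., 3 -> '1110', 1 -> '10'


Encode each number as n ones followed by a terminating 0:
  12 -> 1111111111110 (13 bits)
  7 -> 11111110 (8 bits)
  8 -> 111111110 (9 bits)
  9 -> 1111111110 (10 bits)
Total length = 13 + 8 + 9 + 10 = 40 bits.

Unary([12, 7, 8, 9]) = 1111111111110111111101111111101111111110 (40 bits)


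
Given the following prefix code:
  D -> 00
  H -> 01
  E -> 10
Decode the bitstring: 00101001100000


Decoding step by step:
Bits 00 -> D
Bits 10 -> E
Bits 10 -> E
Bits 01 -> H
Bits 10 -> E
Bits 00 -> D
Bits 00 -> D


Decoded message: DEEHEDD


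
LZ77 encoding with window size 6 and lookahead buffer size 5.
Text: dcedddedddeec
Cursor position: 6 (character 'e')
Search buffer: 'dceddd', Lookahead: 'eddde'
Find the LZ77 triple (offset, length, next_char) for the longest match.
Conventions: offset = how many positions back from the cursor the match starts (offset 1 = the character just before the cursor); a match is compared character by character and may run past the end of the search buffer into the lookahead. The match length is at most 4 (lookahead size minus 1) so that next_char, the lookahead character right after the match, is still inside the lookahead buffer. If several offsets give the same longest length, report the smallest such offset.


Try each offset into the search buffer:
  offset=1 (pos 5, char 'd'): match length 0
  offset=2 (pos 4, char 'd'): match length 0
  offset=3 (pos 3, char 'd'): match length 0
  offset=4 (pos 2, char 'e'): match length 4
  offset=5 (pos 1, char 'c'): match length 0
  offset=6 (pos 0, char 'd'): match length 0
Longest match has length 4 at offset 4.
next_char = character at position 6 + 4 = 10 -> 'e'

Best match: offset=4, length=4 (matching 'eddd' starting at position 2)
LZ77 triple: (4, 4, 'e')


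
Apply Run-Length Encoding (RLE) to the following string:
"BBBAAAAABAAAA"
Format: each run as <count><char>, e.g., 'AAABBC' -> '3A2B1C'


Scanning runs left to right:
  i=0: run of 'B' x 3 -> '3B'
  i=3: run of 'A' x 5 -> '5A'
  i=8: run of 'B' x 1 -> '1B'
  i=9: run of 'A' x 4 -> '4A'

RLE = 3B5A1B4A


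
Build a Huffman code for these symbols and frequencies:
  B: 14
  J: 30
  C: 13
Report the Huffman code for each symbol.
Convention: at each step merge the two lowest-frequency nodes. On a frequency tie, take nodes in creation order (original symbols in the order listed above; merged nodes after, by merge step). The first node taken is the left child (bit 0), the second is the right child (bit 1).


Huffman tree construction:
Step 1: Merge C(13) + B(14) = 27
Step 2: Merge (C+B)(27) + J(30) = 57
Read each symbol's code off the tree from the root (left child = 0, right child = 1).

Codes:
  B: 01 (length 2)
  J: 1 (length 1)
  C: 00 (length 2)
Average code length: 84/57 = 1.4737 bits/symbol


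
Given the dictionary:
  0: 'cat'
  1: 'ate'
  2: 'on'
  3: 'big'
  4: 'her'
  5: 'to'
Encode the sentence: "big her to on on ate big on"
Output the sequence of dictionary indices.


Look up each word in the dictionary:
  'big' -> 3
  'her' -> 4
  'to' -> 5
  'on' -> 2
  'on' -> 2
  'ate' -> 1
  'big' -> 3
  'on' -> 2

Encoded: [3, 4, 5, 2, 2, 1, 3, 2]


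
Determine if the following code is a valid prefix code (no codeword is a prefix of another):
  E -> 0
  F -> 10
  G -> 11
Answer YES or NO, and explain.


Checking each pair (does one codeword prefix another?):
  E='0' vs F='10': no prefix
  E='0' vs G='11': no prefix
  F='10' vs E='0': no prefix
  F='10' vs G='11': no prefix
  G='11' vs E='0': no prefix
  G='11' vs F='10': no prefix
No violation found over all pairs.

YES -- this is a valid prefix code. No codeword is a prefix of any other codeword.


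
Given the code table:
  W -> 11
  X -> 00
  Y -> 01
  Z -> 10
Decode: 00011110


Decoding:
00 -> X
01 -> Y
11 -> W
10 -> Z


Result: XYWZ


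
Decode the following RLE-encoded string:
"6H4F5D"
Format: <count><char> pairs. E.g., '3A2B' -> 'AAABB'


Expanding each <count><char> pair:
  6H -> 'HHHHHH'
  4F -> 'FFFF'
  5D -> 'DDDDD'

Decoded = HHHHHHFFFFDDDDD


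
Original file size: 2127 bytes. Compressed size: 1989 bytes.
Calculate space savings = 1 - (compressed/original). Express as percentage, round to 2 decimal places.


ratio = compressed/original = 1989/2127 = 0.93512
savings = 1 - ratio = 1 - 0.93512 = 0.06488
as a percentage: 0.06488 * 100 = 6.49%

Space savings = 1 - 1989/2127 = 6.49%


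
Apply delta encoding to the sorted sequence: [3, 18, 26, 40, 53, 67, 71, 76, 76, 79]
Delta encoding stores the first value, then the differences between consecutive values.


First value: 3
Deltas:
  18 - 3 = 15
  26 - 18 = 8
  40 - 26 = 14
  53 - 40 = 13
  67 - 53 = 14
  71 - 67 = 4
  76 - 71 = 5
  76 - 76 = 0
  79 - 76 = 3


Delta encoded: [3, 15, 8, 14, 13, 14, 4, 5, 0, 3]


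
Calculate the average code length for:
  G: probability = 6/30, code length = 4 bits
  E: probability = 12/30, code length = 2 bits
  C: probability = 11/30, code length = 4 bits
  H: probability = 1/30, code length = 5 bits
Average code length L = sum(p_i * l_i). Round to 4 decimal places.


Weighted contributions p_i * l_i:
  G: (6/30) * 4 = 24/30
  E: (12/30) * 2 = 24/30
  C: (11/30) * 4 = 44/30
  H: (1/30) * 5 = 5/30
Sum = (24 + 24 + 44 + 5)/30 = 97/30

L = 97/30 = 3.2333 bits/symbol


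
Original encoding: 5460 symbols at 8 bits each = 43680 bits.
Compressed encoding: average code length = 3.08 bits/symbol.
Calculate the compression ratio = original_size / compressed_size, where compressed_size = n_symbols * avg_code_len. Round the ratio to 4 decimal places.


original_size = n_symbols * orig_bits = 5460 * 8 = 43680 bits
compressed_size = n_symbols * avg_code_len = 5460 * 3.08 = 16816.8 bits
ratio = original_size / compressed_size = 43680 / 16816.8 = 2.5974

Compression ratio = 2.5974


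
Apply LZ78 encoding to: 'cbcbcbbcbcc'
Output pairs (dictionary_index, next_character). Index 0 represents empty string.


LZ78 encoding steps:
Dictionary: {0: ''}
Step 1: w='' (idx 0), next='c' -> output (0, 'c'), add 'c' as idx 1
Step 2: w='' (idx 0), next='b' -> output (0, 'b'), add 'b' as idx 2
Step 3: w='c' (idx 1), next='b' -> output (1, 'b'), add 'cb' as idx 3
Step 4: w='cb' (idx 3), next='b' -> output (3, 'b'), add 'cbb' as idx 4
Step 5: w='cb' (idx 3), next='c' -> output (3, 'c'), add 'cbc' as idx 5
Step 6: w='c' (idx 1), end of input -> output (1, '')


Encoded: [(0, 'c'), (0, 'b'), (1, 'b'), (3, 'b'), (3, 'c'), (1, '')]


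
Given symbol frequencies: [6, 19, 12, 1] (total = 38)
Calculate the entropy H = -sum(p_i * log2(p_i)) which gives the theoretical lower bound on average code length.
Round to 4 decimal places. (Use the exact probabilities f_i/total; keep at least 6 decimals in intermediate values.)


Per-symbol terms -p_i * log2(p_i) with p_i = f_i/38:
  p = 6/38 = 0.157895: log2(p) = -2.662965, -p*log2(p) = 0.420468
  p = 19/38 = 0.500000: log2(p) = -1.000000, -p*log2(p) = 0.500000
  p = 12/38 = 0.315789: log2(p) = -1.662965, -p*log2(p) = 0.525147
  p = 1/38 = 0.026316: log2(p) = -5.247928, -p*log2(p) = 0.138103
H = 0.420468 + 0.500000 + 0.525147 + 0.138103 = 1.583718

H = 1.5837 bits/symbol


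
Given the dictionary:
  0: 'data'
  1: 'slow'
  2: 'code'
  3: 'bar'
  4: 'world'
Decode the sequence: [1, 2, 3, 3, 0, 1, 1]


Look up each index in the dictionary:
  1 -> 'slow'
  2 -> 'code'
  3 -> 'bar'
  3 -> 'bar'
  0 -> 'data'
  1 -> 'slow'
  1 -> 'slow'

Decoded: "slow code bar bar data slow slow"


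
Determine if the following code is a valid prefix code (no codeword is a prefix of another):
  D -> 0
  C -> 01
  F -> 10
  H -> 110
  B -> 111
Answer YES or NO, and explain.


Checking each pair (does one codeword prefix another?):
  D='0' vs C='01': prefix -- VIOLATION

NO -- this is NOT a valid prefix code. D (0) is a prefix of C (01).


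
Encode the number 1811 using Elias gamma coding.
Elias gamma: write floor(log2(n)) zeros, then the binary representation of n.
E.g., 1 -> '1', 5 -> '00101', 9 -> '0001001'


num_bits = floor(log2(1811)) + 1 = 11
leading_zeros = num_bits - 1 = 10
binary(1811) = 11100010011

Elias gamma(1811) = '0000000000' + '11100010011' = 000000000011100010011 (21 bits)


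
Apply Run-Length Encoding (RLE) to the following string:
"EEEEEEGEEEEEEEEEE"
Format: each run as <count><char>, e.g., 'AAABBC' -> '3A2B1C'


Scanning runs left to right:
  i=0: run of 'E' x 6 -> '6E'
  i=6: run of 'G' x 1 -> '1G'
  i=7: run of 'E' x 10 -> '10E'

RLE = 6E1G10E


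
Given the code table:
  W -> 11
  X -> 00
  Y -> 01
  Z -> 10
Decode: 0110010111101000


Decoding:
01 -> Y
10 -> Z
01 -> Y
01 -> Y
11 -> W
10 -> Z
10 -> Z
00 -> X


Result: YZYYWZZX


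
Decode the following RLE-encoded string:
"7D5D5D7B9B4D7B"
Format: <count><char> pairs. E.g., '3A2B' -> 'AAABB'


Expanding each <count><char> pair:
  7D -> 'DDDDDDD'
  5D -> 'DDDDD'
  5D -> 'DDDDD'
  7B -> 'BBBBBBB'
  9B -> 'BBBBBBBBB'
  4D -> 'DDDD'
  7B -> 'BBBBBBB'

Decoded = DDDDDDDDDDDDDDDDDBBBBBBBBBBBBBBBBDDDDBBBBBBB


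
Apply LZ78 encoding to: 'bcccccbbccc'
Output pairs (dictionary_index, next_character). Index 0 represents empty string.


LZ78 encoding steps:
Dictionary: {0: ''}
Step 1: w='' (idx 0), next='b' -> output (0, 'b'), add 'b' as idx 1
Step 2: w='' (idx 0), next='c' -> output (0, 'c'), add 'c' as idx 2
Step 3: w='c' (idx 2), next='c' -> output (2, 'c'), add 'cc' as idx 3
Step 4: w='cc' (idx 3), next='b' -> output (3, 'b'), add 'ccb' as idx 4
Step 5: w='b' (idx 1), next='c' -> output (1, 'c'), add 'bc' as idx 5
Step 6: w='cc' (idx 3), end of input -> output (3, '')


Encoded: [(0, 'b'), (0, 'c'), (2, 'c'), (3, 'b'), (1, 'c'), (3, '')]


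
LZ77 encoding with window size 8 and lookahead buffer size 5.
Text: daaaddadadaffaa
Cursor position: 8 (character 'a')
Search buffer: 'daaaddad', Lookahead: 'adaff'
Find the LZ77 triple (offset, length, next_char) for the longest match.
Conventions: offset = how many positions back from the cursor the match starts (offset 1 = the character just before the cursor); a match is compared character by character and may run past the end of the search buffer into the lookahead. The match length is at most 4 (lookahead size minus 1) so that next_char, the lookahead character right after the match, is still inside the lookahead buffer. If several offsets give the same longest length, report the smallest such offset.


Try each offset into the search buffer:
  offset=1 (pos 7, char 'd'): match length 0
  offset=2 (pos 6, char 'a'): match length 3
  offset=3 (pos 5, char 'd'): match length 0
  offset=4 (pos 4, char 'd'): match length 0
  offset=5 (pos 3, char 'a'): match length 2
  offset=6 (pos 2, char 'a'): match length 1
  offset=7 (pos 1, char 'a'): match length 1
  offset=8 (pos 0, char 'd'): match length 0
Longest match has length 3 at offset 2.
next_char = character at position 8 + 3 = 11 -> 'f'

Best match: offset=2, length=3 (matching 'ada' starting at position 6)
LZ77 triple: (2, 3, 'f')


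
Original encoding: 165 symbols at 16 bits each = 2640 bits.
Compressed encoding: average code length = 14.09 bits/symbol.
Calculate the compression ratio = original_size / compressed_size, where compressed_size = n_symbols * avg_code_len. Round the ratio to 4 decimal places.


original_size = n_symbols * orig_bits = 165 * 16 = 2640 bits
compressed_size = n_symbols * avg_code_len = 165 * 14.09 = 2324.85 bits
ratio = original_size / compressed_size = 2640 / 2324.85 = 1.1356

Compression ratio = 1.1356


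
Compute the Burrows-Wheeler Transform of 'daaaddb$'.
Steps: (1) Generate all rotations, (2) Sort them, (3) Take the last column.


Rotations (sorted):
  0: $daaaddb -> last char: b
  1: aaaddb$d -> last char: d
  2: aaddb$da -> last char: a
  3: addb$daa -> last char: a
  4: b$daaadd -> last char: d
  5: daaaddb$ -> last char: $
  6: db$daaad -> last char: d
  7: ddb$daaa -> last char: a


BWT = bdaad$da


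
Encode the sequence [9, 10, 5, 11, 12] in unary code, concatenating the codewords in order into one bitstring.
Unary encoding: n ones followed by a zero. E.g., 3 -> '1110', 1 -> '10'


Encode each number as n ones followed by a terminating 0:
  9 -> 1111111110 (10 bits)
  10 -> 11111111110 (11 bits)
  5 -> 111110 (6 bits)
  11 -> 111111111110 (12 bits)
  12 -> 1111111111110 (13 bits)
Total length = 10 + 11 + 6 + 12 + 13 = 52 bits.

Unary([9, 10, 5, 11, 12]) = 1111111110111111111101111101111111111101111111111110 (52 bits)


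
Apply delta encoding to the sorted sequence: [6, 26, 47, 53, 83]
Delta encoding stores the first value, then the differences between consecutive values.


First value: 6
Deltas:
  26 - 6 = 20
  47 - 26 = 21
  53 - 47 = 6
  83 - 53 = 30


Delta encoded: [6, 20, 21, 6, 30]


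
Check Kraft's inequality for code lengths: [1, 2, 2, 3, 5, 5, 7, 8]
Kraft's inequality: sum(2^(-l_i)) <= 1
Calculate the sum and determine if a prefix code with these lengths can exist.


Sum = 2^(-1) + 2^(-2) + 2^(-2) + 2^(-3) + 2^(-5) + 2^(-5) + 2^(-7) + 2^(-8)
    = 0.5 + 0.25 + 0.25 + 0.125 + 0.03125 + 0.03125 + 0.0078125 + 0.00390625
    = 307/256 = 1.19921875
Since 1.19921875 > 1, Kraft's inequality is NOT satisfied.
A prefix code with these lengths CANNOT exist.

Kraft sum = 1.19921875. Not satisfied.


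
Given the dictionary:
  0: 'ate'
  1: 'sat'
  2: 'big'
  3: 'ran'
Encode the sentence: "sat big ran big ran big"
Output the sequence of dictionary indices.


Look up each word in the dictionary:
  'sat' -> 1
  'big' -> 2
  'ran' -> 3
  'big' -> 2
  'ran' -> 3
  'big' -> 2

Encoded: [1, 2, 3, 2, 3, 2]


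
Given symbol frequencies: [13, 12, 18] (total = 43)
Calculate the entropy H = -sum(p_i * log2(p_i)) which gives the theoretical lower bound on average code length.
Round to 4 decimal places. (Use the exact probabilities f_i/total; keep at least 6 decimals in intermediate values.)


Per-symbol terms -p_i * log2(p_i) with p_i = f_i/43:
  p = 13/43 = 0.302326: log2(p) = -1.725825, -p*log2(p) = 0.521761
  p = 12/43 = 0.279070: log2(p) = -1.841302, -p*log2(p) = 0.513852
  p = 18/43 = 0.418605: log2(p) = -1.256340, -p*log2(p) = 0.525910
H = 0.521761 + 0.513852 + 0.525910 = 1.561523

H = 1.5615 bits/symbol


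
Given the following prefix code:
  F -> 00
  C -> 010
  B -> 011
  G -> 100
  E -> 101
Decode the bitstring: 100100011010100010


Decoding step by step:
Bits 100 -> G
Bits 100 -> G
Bits 011 -> B
Bits 010 -> C
Bits 100 -> G
Bits 010 -> C


Decoded message: GGBCGC


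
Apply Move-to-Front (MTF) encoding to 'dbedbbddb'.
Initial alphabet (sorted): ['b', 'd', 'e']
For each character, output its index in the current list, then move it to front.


MTF encoding:
'd': index 1 in ['b', 'd', 'e'] -> ['d', 'b', 'e']
'b': index 1 in ['d', 'b', 'e'] -> ['b', 'd', 'e']
'e': index 2 in ['b', 'd', 'e'] -> ['e', 'b', 'd']
'd': index 2 in ['e', 'b', 'd'] -> ['d', 'e', 'b']
'b': index 2 in ['d', 'e', 'b'] -> ['b', 'd', 'e']
'b': index 0 in ['b', 'd', 'e'] -> ['b', 'd', 'e']
'd': index 1 in ['b', 'd', 'e'] -> ['d', 'b', 'e']
'd': index 0 in ['d', 'b', 'e'] -> ['d', 'b', 'e']
'b': index 1 in ['d', 'b', 'e'] -> ['b', 'd', 'e']


Output: [1, 1, 2, 2, 2, 0, 1, 0, 1]


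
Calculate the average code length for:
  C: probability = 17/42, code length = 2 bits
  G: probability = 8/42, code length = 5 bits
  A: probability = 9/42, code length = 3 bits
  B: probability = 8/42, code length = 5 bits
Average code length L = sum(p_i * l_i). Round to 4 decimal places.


Weighted contributions p_i * l_i:
  C: (17/42) * 2 = 34/42
  G: (8/42) * 5 = 40/42
  A: (9/42) * 3 = 27/42
  B: (8/42) * 5 = 40/42
Sum = (34 + 40 + 27 + 40)/42 = 141/42

L = 141/42 = 3.3571 bits/symbol


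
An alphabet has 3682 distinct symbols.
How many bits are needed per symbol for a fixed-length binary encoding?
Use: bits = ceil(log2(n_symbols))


log2(3682) = 11.8463
Bracket: 2^11 = 2048 < 3682 <= 2^12 = 4096
So ceil(log2(3682)) = 12

bits = ceil(log2(3682)) = ceil(11.8463) = 12 bits


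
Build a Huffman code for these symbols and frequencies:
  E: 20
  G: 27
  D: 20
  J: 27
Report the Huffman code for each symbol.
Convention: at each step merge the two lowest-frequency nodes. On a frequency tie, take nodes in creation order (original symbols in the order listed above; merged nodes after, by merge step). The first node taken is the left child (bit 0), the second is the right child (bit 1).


Huffman tree construction:
Step 1: Merge E(20) + D(20) = 40
Step 2: Merge G(27) + J(27) = 54
Step 3: Merge (E+D)(40) + (G+J)(54) = 94
Read each symbol's code off the tree from the root (left child = 0, right child = 1).

Codes:
  E: 00 (length 2)
  G: 10 (length 2)
  D: 01 (length 2)
  J: 11 (length 2)
Average code length: 188/94 = 2.0000 bits/symbol


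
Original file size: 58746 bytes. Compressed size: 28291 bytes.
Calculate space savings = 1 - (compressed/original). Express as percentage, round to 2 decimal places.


ratio = compressed/original = 28291/58746 = 0.481582
savings = 1 - ratio = 1 - 0.481582 = 0.518418
as a percentage: 0.518418 * 100 = 51.84%

Space savings = 1 - 28291/58746 = 51.84%
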